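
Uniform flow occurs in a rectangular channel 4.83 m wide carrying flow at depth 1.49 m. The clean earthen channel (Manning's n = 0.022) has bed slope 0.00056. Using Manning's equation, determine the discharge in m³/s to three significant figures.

A = b·y = 4.83 × 1.49 = 7.197 m²
P = b + 2y = 4.83 + 2×1.49 = 7.810 m
R = A/P = 7.197/7.810 = 0.9215 m
Q = (1/n)·A·R^(2/3)·S^(1/2) = (1/0.022) × 7.197 × 0.9215^(2/3) × 0.00056^(1/2) = 7.330 m³/s

7.33 m³/s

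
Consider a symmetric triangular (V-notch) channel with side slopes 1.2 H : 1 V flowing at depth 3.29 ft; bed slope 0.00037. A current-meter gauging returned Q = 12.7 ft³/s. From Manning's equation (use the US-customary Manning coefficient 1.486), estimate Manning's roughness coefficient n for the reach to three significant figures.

0.0342

A = z·y² = 1.2×3.29² = 12.99 ft²
P = 2y√(1+z²) = 2×3.29×√(1+1.2²) = 10.28 ft
R = A/P = 12.99/10.28 = 1.264 ft
n = (1.486/Q)·A·R^(2/3)·S^(1/2) = (1.486/12.7) × 12.99 × 1.169 × 0.01924 = 0.03417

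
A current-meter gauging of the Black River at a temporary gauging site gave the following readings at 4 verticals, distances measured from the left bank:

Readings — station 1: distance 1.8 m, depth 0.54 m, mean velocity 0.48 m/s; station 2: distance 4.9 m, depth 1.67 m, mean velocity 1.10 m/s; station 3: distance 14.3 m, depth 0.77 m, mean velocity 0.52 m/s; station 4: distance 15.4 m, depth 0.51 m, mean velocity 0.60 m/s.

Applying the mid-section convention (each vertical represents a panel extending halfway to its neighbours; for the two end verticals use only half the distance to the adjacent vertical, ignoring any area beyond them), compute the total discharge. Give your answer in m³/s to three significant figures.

14.2 m³/s

w_1 = (4.9 − 1.8)/2 = 1.55 m; q_1 = 0.48 × 0.54 × 1.55 = 0.4018 m³/s
w_2 = (14.3 − 1.8)/2 = 6.25 m; q_2 = 1.10 × 1.67 × 6.25 = 11.48 m³/s
w_3 = (15.4 − 4.9)/2 = 5.25 m; q_3 = 0.52 × 0.77 × 5.25 = 2.102 m³/s
w_4 = (15.4 − 14.3)/2 = 0.55 m; q_4 = 0.60 × 0.51 × 0.55 = 0.1683 m³/s
Q = Σ qᵢ = 14.15 m³/s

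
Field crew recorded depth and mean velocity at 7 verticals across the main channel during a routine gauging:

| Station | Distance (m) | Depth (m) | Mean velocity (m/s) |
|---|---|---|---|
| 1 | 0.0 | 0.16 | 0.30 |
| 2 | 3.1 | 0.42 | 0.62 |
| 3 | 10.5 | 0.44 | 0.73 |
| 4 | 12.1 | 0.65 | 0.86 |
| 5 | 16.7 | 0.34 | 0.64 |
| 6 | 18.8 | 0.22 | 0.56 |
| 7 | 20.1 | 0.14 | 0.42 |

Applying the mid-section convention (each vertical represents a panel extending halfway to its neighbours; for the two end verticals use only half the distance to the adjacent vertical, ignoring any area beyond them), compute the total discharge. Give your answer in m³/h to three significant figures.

w_1 = (3.1 − 0.0)/2 = 1.55 m; q_1 = 0.30 × 0.16 × 1.55 = 0.07440 m³/s
w_2 = (10.5 − 0.0)/2 = 5.25 m; q_2 = 0.62 × 0.42 × 5.25 = 1.367 m³/s
w_3 = (12.1 − 3.1)/2 = 4.5 m; q_3 = 0.73 × 0.44 × 4.5 = 1.445 m³/s
w_4 = (16.7 − 10.5)/2 = 3.1 m; q_4 = 0.86 × 0.65 × 3.1 = 1.733 m³/s
w_5 = (18.8 − 12.1)/2 = 3.35 m; q_5 = 0.64 × 0.34 × 3.35 = 0.7290 m³/s
w_6 = (20.1 − 16.7)/2 = 1.7 m; q_6 = 0.56 × 0.22 × 1.7 = 0.2094 m³/s
w_7 = (20.1 − 18.8)/2 = 0.65 m; q_7 = 0.42 × 0.14 × 0.65 = 0.03822 m³/s
Q = Σ qᵢ = 5.596 m³/s
= 5.596 × 3600 = 20150 m³/h

20100 m³/h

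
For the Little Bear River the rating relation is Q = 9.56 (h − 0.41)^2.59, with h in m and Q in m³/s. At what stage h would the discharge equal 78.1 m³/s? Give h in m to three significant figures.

h − h₀ = (Q/C)^(1/b) = (78.1/9.56)^(1/2.59) = 2.250 m
h = 0.41 + 2.250 = 2.660 m

2.66 m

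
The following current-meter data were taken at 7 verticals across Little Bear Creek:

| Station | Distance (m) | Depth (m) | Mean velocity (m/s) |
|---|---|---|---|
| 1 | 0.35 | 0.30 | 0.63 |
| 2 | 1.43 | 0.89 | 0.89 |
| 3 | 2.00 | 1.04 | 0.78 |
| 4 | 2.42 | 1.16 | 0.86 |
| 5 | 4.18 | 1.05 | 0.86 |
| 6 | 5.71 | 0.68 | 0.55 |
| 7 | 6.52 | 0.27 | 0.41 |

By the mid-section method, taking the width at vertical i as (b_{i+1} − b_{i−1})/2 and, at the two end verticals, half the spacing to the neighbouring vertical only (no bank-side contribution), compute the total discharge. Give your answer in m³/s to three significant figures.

4.21 m³/s

w_1 = (1.43 − 0.35)/2 = 0.54 m; q_1 = 0.63 × 0.30 × 0.54 = 0.1021 m³/s
w_2 = (2.00 − 0.35)/2 = 0.825 m; q_2 = 0.89 × 0.89 × 0.825 = 0.6535 m³/s
w_3 = (2.42 − 1.43)/2 = 0.495 m; q_3 = 0.78 × 1.04 × 0.495 = 0.4015 m³/s
w_4 = (4.18 − 2.00)/2 = 1.09 m; q_4 = 0.86 × 1.16 × 1.09 = 1.087 m³/s
w_5 = (5.71 − 2.42)/2 = 1.645 m; q_5 = 0.86 × 1.05 × 1.645 = 1.485 m³/s
w_6 = (6.52 − 4.18)/2 = 1.17 m; q_6 = 0.55 × 0.68 × 1.17 = 0.4376 m³/s
w_7 = (6.52 − 5.71)/2 = 0.405 m; q_7 = 0.41 × 0.27 × 0.405 = 0.04483 m³/s
Q = Σ qᵢ = 4.212 m³/s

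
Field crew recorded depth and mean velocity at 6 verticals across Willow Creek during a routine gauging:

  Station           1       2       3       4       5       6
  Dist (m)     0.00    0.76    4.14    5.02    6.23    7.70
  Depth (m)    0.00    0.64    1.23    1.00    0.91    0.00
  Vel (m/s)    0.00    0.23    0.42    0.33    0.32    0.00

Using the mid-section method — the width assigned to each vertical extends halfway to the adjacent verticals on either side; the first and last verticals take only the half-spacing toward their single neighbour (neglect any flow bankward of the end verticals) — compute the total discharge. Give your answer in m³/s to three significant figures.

w_2 = (4.14 − 0.00)/2 = 2.07 m; q_2 = 0.23 × 0.64 × 2.07 = 0.3047 m³/s
w_3 = (5.02 − 0.76)/2 = 2.13 m; q_3 = 0.42 × 1.23 × 2.13 = 1.100 m³/s
w_4 = (6.23 − 4.14)/2 = 1.045 m; q_4 = 0.33 × 1.00 × 1.045 = 0.3449 m³/s
w_5 = (7.70 − 5.02)/2 = 1.34 m; q_5 = 0.32 × 0.91 × 1.34 = 0.3902 m³/s
Stations 1, 6 contribute zero (depth or velocity is 0).
Q = Σ qᵢ = 2.140 m³/s

2.14 m³/s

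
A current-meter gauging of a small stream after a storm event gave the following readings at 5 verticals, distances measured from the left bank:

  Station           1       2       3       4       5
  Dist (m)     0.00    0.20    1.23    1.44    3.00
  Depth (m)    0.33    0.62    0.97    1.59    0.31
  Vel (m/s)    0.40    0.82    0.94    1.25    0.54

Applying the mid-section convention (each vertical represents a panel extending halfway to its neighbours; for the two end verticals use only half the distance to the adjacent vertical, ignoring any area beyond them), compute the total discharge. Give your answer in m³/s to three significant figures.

2.78 m³/s

w_1 = (0.20 − 0.00)/2 = 0.1 m; q_1 = 0.40 × 0.33 × 0.1 = 0.01320 m³/s
w_2 = (1.23 − 0.00)/2 = 0.615 m; q_2 = 0.82 × 0.62 × 0.615 = 0.3127 m³/s
w_3 = (1.44 − 0.20)/2 = 0.62 m; q_3 = 0.94 × 0.97 × 0.62 = 0.5653 m³/s
w_4 = (3.00 − 1.23)/2 = 0.885 m; q_4 = 1.25 × 1.59 × 0.885 = 1.759 m³/s
w_5 = (3.00 − 1.44)/2 = 0.78 m; q_5 = 0.54 × 0.31 × 0.78 = 0.1306 m³/s
Q = Σ qᵢ = 2.781 m³/s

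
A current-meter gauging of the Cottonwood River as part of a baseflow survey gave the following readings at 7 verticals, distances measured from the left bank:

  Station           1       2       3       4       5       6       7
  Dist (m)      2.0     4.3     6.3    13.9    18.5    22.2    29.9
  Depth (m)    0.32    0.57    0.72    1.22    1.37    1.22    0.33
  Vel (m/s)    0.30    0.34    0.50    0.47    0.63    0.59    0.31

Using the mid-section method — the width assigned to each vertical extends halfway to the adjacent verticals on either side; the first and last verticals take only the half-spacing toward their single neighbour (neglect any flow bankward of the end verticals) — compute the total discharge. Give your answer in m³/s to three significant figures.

13.8 m³/s

w_1 = (4.3 − 2.0)/2 = 1.15 m; q_1 = 0.30 × 0.32 × 1.15 = 0.1104 m³/s
w_2 = (6.3 − 2.0)/2 = 2.15 m; q_2 = 0.34 × 0.57 × 2.15 = 0.4167 m³/s
w_3 = (13.9 − 4.3)/2 = 4.8 m; q_3 = 0.50 × 0.72 × 4.8 = 1.728 m³/s
w_4 = (18.5 − 6.3)/2 = 6.1 m; q_4 = 0.47 × 1.22 × 6.1 = 3.498 m³/s
w_5 = (22.2 − 13.9)/2 = 4.15 m; q_5 = 0.63 × 1.37 × 4.15 = 3.582 m³/s
w_6 = (29.9 − 18.5)/2 = 5.7 m; q_6 = 0.59 × 1.22 × 5.7 = 4.103 m³/s
w_7 = (29.9 − 22.2)/2 = 3.85 m; q_7 = 0.31 × 0.33 × 3.85 = 0.3939 m³/s
Q = Σ qᵢ = 13.83 m³/s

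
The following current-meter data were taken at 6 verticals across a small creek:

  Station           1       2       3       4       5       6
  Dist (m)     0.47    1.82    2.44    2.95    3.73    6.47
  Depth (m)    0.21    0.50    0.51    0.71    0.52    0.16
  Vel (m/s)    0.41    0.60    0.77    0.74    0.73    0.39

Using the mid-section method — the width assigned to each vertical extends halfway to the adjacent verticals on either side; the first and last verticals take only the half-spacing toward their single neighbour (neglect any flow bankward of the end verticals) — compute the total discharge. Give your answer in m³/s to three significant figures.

1.67 m³/s

w_1 = (1.82 − 0.47)/2 = 0.675 m; q_1 = 0.41 × 0.21 × 0.675 = 0.05812 m³/s
w_2 = (2.44 − 0.47)/2 = 0.985 m; q_2 = 0.60 × 0.50 × 0.985 = 0.2955 m³/s
w_3 = (2.95 − 1.82)/2 = 0.565 m; q_3 = 0.77 × 0.51 × 0.565 = 0.2219 m³/s
w_4 = (3.73 − 2.44)/2 = 0.645 m; q_4 = 0.74 × 0.71 × 0.645 = 0.3389 m³/s
w_5 = (6.47 − 2.95)/2 = 1.76 m; q_5 = 0.73 × 0.52 × 1.76 = 0.6681 m³/s
w_6 = (6.47 − 3.73)/2 = 1.37 m; q_6 = 0.39 × 0.16 × 1.37 = 0.08549 m³/s
Q = Σ qᵢ = 1.668 m³/s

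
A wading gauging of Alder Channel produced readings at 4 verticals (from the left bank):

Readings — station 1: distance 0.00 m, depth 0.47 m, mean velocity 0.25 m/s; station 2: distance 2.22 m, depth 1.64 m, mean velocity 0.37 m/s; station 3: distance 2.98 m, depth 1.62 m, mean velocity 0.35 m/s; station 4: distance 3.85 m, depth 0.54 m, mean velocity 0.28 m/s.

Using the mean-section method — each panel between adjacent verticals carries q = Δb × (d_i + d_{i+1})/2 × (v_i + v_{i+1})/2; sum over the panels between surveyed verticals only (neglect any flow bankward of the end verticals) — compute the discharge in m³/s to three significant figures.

1.47 m³/s

Panel 1-2: Δb = 2.22 m, d̄ = (0.47+1.64)/2 = 1.055, v̄ = (0.25+0.37)/2 = 0.31 → q = 2.22×1.055×0.31 = 0.7261 m³/s
Panel 2-3: Δb = 0.76 m, d̄ = (1.64+1.62)/2 = 1.63, v̄ = (0.37+0.35)/2 = 0.36 → q = 0.76×1.63×0.36 = 0.4460 m³/s
Panel 3-4: Δb = 0.87 m, d̄ = (1.62+0.54)/2 = 1.08, v̄ = (0.35+0.28)/2 = 0.315 → q = 0.87×1.08×0.315 = 0.2960 m³/s
Q = Σ q = 1.468 m³/s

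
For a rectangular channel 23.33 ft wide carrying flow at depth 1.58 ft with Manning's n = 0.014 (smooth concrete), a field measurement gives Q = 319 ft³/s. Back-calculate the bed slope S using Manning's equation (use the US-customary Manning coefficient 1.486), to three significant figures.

A = b·y = 23.33 × 1.58 = 36.86 ft²
P = b + 2y = 23.33 + 2×1.58 = 26.49 ft
R = A/P = 36.86/26.49 = 1.392 ft
S = (Q·n / (1.486·A·R^(2/3)))² = (319×0.014 / (1.486×36.86×1.246))² = 0.004279

0.00428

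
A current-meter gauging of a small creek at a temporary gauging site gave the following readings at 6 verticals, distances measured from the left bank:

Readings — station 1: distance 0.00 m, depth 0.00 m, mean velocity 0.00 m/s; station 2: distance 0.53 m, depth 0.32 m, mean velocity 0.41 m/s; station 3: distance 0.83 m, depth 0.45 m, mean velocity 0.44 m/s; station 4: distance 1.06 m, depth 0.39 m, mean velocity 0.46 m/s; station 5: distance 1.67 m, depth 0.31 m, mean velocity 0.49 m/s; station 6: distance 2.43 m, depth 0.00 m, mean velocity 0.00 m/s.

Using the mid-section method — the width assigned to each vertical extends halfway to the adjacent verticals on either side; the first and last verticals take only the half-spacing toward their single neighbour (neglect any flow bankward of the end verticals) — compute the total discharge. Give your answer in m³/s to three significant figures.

w_2 = (0.83 − 0.00)/2 = 0.415 m; q_2 = 0.41 × 0.32 × 0.415 = 0.05445 m³/s
w_3 = (1.06 − 0.53)/2 = 0.265 m; q_3 = 0.44 × 0.45 × 0.265 = 0.05247 m³/s
w_4 = (1.67 − 0.83)/2 = 0.42 m; q_4 = 0.46 × 0.39 × 0.42 = 0.07535 m³/s
w_5 = (2.43 − 1.06)/2 = 0.685 m; q_5 = 0.49 × 0.31 × 0.685 = 0.1041 m³/s
Stations 1, 6 contribute zero (depth or velocity is 0).
Q = Σ qᵢ = 0.2863 m³/s

0.286 m³/s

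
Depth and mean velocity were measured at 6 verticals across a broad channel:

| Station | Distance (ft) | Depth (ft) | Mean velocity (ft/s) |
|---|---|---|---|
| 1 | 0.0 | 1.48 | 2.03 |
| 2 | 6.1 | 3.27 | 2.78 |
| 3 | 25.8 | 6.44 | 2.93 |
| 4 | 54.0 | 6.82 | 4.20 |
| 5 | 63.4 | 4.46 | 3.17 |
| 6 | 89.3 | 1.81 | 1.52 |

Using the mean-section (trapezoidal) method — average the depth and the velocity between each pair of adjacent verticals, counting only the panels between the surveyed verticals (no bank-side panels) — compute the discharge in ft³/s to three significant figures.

1360 ft³/s

Panel 1-2: Δb = 6.1 ft, d̄ = (1.48+3.27)/2 = 2.375, v̄ = (2.03+2.78)/2 = 2.405 → q = 6.1×2.375×2.405 = 34.84 ft³/s
Panel 2-3: Δb = 19.7 ft, d̄ = (3.27+6.44)/2 = 4.855, v̄ = (2.78+2.93)/2 = 2.855 → q = 19.7×4.855×2.855 = 273.1 ft³/s
Panel 3-4: Δb = 28.2 ft, d̄ = (6.44+6.82)/2 = 6.63, v̄ = (2.93+4.20)/2 = 3.565 → q = 28.2×6.63×3.565 = 666.5 ft³/s
Panel 4-5: Δb = 9.4 ft, d̄ = (6.82+4.46)/2 = 5.64, v̄ = (4.20+3.17)/2 = 3.685 → q = 9.4×5.64×3.685 = 195.4 ft³/s
Panel 5-6: Δb = 25.9 ft, d̄ = (4.46+1.81)/2 = 3.135, v̄ = (3.17+1.52)/2 = 2.345 → q = 25.9×3.135×2.345 = 190.4 ft³/s
Q = Σ q = 1360 ft³/s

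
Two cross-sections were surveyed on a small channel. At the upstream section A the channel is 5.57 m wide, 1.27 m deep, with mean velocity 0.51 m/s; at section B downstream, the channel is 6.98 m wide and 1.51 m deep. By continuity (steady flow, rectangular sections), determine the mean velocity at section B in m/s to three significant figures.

Q = A₁V₁ = (5.57×1.27) × 0.51 = 3.608 m³/s
A₂ = 6.98 × 1.51 = 10.54 m²
V₂ = Q/A₂ = 3.608/10.54 = 0.3423 m/s

0.342 m/s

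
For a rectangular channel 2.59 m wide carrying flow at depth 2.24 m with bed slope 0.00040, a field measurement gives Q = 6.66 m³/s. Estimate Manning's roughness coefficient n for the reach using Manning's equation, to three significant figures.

A = b·y = 2.59 × 2.24 = 5.802 m²
P = b + 2y = 2.59 + 2×2.24 = 7.070 m
R = A/P = 5.802/7.070 = 0.8206 m
n = (1/Q)·A·R^(2/3)·S^(1/2) = (1/6.66) × 5.802 × 0.8765 × 0.02000 = 0.01527

0.0153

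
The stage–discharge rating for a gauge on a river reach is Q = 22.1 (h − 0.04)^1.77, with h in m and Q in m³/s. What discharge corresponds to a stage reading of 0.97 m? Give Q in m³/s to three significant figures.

Q = 22.1 × (0.97 − 0.04)^1.77 = 22.1 × 0.93^1.77 = 19.44 m³/s

19.4 m³/s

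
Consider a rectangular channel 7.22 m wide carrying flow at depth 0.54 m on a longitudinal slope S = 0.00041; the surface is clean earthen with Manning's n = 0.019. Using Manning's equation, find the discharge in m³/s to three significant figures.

A = b·y = 7.22 × 0.54 = 3.899 m²
P = b + 2y = 7.22 + 2×0.54 = 8.300 m
R = A/P = 3.899/8.300 = 0.4697 m
Q = (1/n)·A·R^(2/3)·S^(1/2) = (1/0.019) × 3.899 × 0.4697^(2/3) × 0.00041^(1/2) = 2.511 m³/s

2.51 m³/s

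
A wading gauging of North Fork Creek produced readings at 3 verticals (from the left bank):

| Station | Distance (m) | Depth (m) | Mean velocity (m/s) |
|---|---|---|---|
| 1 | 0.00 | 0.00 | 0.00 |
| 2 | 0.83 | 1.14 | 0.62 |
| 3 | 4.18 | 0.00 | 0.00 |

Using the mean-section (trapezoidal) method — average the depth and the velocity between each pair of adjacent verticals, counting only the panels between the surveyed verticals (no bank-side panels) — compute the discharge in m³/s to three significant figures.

0.739 m³/s

Panel 1-2: Δb = 0.83 m, d̄ = (0.00+1.14)/2 = 0.57, v̄ = (0.00+0.62)/2 = 0.31 → q = 0.83×0.57×0.31 = 0.1467 m³/s
Panel 2-3: Δb = 3.35 m, d̄ = (1.14+0.00)/2 = 0.57, v̄ = (0.62+0.00)/2 = 0.31 → q = 3.35×0.57×0.31 = 0.5919 m³/s
Q = Σ q = 0.7386 m³/s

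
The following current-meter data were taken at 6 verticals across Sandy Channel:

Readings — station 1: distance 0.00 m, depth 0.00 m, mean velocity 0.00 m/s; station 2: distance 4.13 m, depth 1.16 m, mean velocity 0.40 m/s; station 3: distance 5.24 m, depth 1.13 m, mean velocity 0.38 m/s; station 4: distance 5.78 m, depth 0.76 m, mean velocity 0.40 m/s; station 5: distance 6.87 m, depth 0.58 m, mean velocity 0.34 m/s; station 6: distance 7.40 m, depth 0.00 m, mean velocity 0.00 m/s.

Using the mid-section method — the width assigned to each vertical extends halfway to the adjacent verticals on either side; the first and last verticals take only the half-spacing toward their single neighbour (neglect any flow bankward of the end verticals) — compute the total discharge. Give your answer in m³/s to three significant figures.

1.98 m³/s

w_2 = (5.24 − 0.00)/2 = 2.62 m; q_2 = 0.40 × 1.16 × 2.62 = 1.216 m³/s
w_3 = (5.78 − 4.13)/2 = 0.825 m; q_3 = 0.38 × 1.13 × 0.825 = 0.3543 m³/s
w_4 = (6.87 − 5.24)/2 = 0.815 m; q_4 = 0.40 × 0.76 × 0.815 = 0.2478 m³/s
w_5 = (7.40 − 5.78)/2 = 0.81 m; q_5 = 0.34 × 0.58 × 0.81 = 0.1597 m³/s
Stations 1, 6 contribute zero (depth or velocity is 0).
Q = Σ qᵢ = 1.977 m³/s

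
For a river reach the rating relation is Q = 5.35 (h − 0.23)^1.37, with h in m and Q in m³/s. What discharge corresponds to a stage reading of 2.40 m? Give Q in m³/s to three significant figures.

15.5 m³/s

Q = 5.35 × (2.40 − 0.23)^1.37 = 5.35 × 2.17^1.37 = 15.46 m³/s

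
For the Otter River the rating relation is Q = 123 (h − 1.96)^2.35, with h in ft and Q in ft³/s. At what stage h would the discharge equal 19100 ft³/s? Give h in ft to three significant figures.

10.5 ft

h − h₀ = (Q/C)^(1/b) = (19100/123)^(1/2.35) = 8.558 ft
h = 1.96 + 8.558 = 10.52 ft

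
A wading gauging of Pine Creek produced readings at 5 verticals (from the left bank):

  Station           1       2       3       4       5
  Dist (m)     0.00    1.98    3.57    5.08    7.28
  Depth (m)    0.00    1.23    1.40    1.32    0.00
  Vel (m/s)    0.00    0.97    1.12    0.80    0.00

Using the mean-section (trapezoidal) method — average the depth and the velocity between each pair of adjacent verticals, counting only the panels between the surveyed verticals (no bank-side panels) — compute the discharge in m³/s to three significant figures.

5.33 m³/s

Panel 1-2: Δb = 1.98 m, d̄ = (0.00+1.23)/2 = 0.615, v̄ = (0.00+0.97)/2 = 0.485 → q = 1.98×0.615×0.485 = 0.5906 m³/s
Panel 2-3: Δb = 1.59 m, d̄ = (1.23+1.40)/2 = 1.315, v̄ = (0.97+1.12)/2 = 1.045 → q = 1.59×1.315×1.045 = 2.185 m³/s
Panel 3-4: Δb = 1.51 m, d̄ = (1.40+1.32)/2 = 1.36, v̄ = (1.12+0.80)/2 = 0.96 → q = 1.51×1.36×0.96 = 1.971 m³/s
Panel 4-5: Δb = 2.2 m, d̄ = (1.32+0.00)/2 = 0.66, v̄ = (0.80+0.00)/2 = 0.4 → q = 2.2×0.66×0.4 = 0.5808 m³/s
Q = Σ q = 5.328 m³/s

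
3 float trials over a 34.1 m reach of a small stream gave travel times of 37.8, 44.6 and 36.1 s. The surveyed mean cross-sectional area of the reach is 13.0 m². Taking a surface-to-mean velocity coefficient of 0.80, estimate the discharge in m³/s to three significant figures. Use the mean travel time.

t̄ = (37.8 + 44.6 + 36.1) / 3 = 39.5 s
v_surface = L / t̄ = 34.1 / 39.5 = 0.8633 m/s
v_mean = 0.80 × 0.8633 = 0.6906 m/s
Q = A × v_mean = 13.0 × 0.6906 = 8.978 m³/s

8.98 m³/s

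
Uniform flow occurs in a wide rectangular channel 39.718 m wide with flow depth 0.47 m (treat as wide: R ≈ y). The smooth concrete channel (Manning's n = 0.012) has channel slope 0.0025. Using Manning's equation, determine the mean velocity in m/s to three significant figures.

2.52 m/s

A = b·y = 39.718 × 0.47 = 18.67 m²
Wide channel: R ≈ y = 0.47 m
Q = (1/n)·A·R^(2/3)·S^(1/2) = (1/0.012) × 18.67 × 0.4700^(2/3) × 0.0025^(1/2) = 47.02 m³/s
V = Q/A = 47.02/18.67 = 2.519 m/s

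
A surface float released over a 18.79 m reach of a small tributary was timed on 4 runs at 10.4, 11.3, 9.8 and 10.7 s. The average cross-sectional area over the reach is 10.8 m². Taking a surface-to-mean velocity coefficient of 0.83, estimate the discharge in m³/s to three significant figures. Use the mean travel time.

t̄ = (10.4 + 11.3 + 9.8 + 10.7) / 4 = 10.55 s
v_surface = L / t̄ = 18.79 / 10.55 = 1.781 m/s
v_mean = 0.83 × 1.781 = 1.478 m/s
Q = A × v_mean = 10.8 × 1.478 = 15.97 m³/s

16.0 m³/s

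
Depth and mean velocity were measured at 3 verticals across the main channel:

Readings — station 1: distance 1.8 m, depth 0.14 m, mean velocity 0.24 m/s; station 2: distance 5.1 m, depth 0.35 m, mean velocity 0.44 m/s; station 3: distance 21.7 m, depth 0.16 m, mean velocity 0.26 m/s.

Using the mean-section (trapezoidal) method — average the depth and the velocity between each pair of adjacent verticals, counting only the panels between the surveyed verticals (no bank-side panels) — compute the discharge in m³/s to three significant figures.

Panel 1-2: Δb = 3.3 m, d̄ = (0.14+0.35)/2 = 0.245, v̄ = (0.24+0.44)/2 = 0.34 → q = 3.3×0.245×0.34 = 0.2749 m³/s
Panel 2-3: Δb = 16.6 m, d̄ = (0.35+0.16)/2 = 0.255, v̄ = (0.44+0.26)/2 = 0.35 → q = 16.6×0.255×0.35 = 1.482 m³/s
Q = Σ q = 1.756 m³/s

1.76 m³/s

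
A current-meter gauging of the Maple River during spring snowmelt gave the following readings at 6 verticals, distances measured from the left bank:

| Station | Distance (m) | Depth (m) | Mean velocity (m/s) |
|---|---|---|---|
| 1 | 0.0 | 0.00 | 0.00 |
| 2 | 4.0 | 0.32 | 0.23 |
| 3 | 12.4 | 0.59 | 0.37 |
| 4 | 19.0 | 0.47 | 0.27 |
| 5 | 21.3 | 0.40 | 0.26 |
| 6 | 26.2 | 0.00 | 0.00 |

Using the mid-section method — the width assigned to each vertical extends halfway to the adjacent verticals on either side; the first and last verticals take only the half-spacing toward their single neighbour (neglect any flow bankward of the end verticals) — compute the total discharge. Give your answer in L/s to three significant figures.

w_2 = (12.4 − 0.0)/2 = 6.2 m; q_2 = 0.23 × 0.32 × 6.2 = 0.4563 m³/s
w_3 = (19.0 − 4.0)/2 = 7.5 m; q_3 = 0.37 × 0.59 × 7.5 = 1.637 m³/s
w_4 = (21.3 − 12.4)/2 = 4.45 m; q_4 = 0.27 × 0.47 × 4.45 = 0.5647 m³/s
w_5 = (26.2 − 19.0)/2 = 3.6 m; q_5 = 0.26 × 0.40 × 3.6 = 0.3744 m³/s
Stations 1, 6 contribute zero (depth or velocity is 0).
Q = Σ qᵢ = 3.033 m³/s
= 3.033 × 1000 = 3033 L/s

3030 L/s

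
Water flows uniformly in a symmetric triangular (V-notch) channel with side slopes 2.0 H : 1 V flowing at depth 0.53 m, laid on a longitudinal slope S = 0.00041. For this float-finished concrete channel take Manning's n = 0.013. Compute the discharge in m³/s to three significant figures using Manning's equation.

A = z·y² = 2.0×0.53² = 0.5618 m²
P = 2y√(1+z²) = 2×0.53×√(1+2.0²) = 2.370 m
R = A/P = 0.5618/2.370 = 0.2370 m
Q = (1/n)·A·R^(2/3)·S^(1/2) = (1/0.013) × 0.5618 × 0.2370^(2/3) × 0.00041^(1/2) = 0.3351 m³/s

0.335 m³/s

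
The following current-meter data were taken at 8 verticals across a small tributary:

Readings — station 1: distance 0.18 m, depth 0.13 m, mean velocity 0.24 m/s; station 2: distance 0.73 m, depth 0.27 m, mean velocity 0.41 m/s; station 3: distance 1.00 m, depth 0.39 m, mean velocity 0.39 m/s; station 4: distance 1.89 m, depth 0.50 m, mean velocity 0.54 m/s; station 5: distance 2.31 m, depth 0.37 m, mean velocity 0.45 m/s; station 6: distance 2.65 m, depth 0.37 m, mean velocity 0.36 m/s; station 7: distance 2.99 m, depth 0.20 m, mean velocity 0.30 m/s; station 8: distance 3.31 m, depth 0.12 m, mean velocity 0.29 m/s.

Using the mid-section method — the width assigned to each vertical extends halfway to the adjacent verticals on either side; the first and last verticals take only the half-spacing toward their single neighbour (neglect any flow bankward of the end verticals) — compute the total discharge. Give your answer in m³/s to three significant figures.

0.453 m³/s

w_1 = (0.73 − 0.18)/2 = 0.275 m; q_1 = 0.24 × 0.13 × 0.275 = 0.008580 m³/s
w_2 = (1.00 − 0.18)/2 = 0.41 m; q_2 = 0.41 × 0.27 × 0.41 = 0.04539 m³/s
w_3 = (1.89 − 0.73)/2 = 0.58 m; q_3 = 0.39 × 0.39 × 0.58 = 0.08822 m³/s
w_4 = (2.31 − 1.00)/2 = 0.655 m; q_4 = 0.54 × 0.50 × 0.655 = 0.1769 m³/s
w_5 = (2.65 − 1.89)/2 = 0.38 m; q_5 = 0.45 × 0.37 × 0.38 = 0.06327 m³/s
w_6 = (2.99 − 2.31)/2 = 0.34 m; q_6 = 0.36 × 0.37 × 0.34 = 0.04529 m³/s
w_7 = (3.31 − 2.65)/2 = 0.33 m; q_7 = 0.30 × 0.20 × 0.33 = 0.01980 m³/s
w_8 = (3.31 − 2.99)/2 = 0.16 m; q_8 = 0.29 × 0.12 × 0.16 = 0.005568 m³/s
Q = Σ qᵢ = 0.4530 m³/s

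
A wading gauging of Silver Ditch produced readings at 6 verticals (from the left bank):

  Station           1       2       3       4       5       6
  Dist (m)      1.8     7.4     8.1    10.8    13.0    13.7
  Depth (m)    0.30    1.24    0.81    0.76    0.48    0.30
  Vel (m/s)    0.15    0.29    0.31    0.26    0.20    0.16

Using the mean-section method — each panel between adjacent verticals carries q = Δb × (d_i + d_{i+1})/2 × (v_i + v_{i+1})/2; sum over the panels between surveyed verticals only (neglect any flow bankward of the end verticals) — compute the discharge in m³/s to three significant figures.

2.13 m³/s

Panel 1-2: Δb = 5.6 m, d̄ = (0.30+1.24)/2 = 0.77, v̄ = (0.15+0.29)/2 = 0.22 → q = 5.6×0.77×0.22 = 0.9486 m³/s
Panel 2-3: Δb = 0.7 m, d̄ = (1.24+0.81)/2 = 1.025, v̄ = (0.29+0.31)/2 = 0.3 → q = 0.7×1.025×0.3 = 0.2153 m³/s
Panel 3-4: Δb = 2.7 m, d̄ = (0.81+0.76)/2 = 0.785, v̄ = (0.31+0.26)/2 = 0.285 → q = 2.7×0.785×0.285 = 0.6041 m³/s
Panel 4-5: Δb = 2.2 m, d̄ = (0.76+0.48)/2 = 0.62, v̄ = (0.26+0.20)/2 = 0.23 → q = 2.2×0.62×0.23 = 0.3137 m³/s
Panel 5-6: Δb = 0.7 m, d̄ = (0.48+0.30)/2 = 0.39, v̄ = (0.20+0.16)/2 = 0.18 → q = 0.7×0.39×0.18 = 0.04914 m³/s
Q = Σ q = 2.131 m³/s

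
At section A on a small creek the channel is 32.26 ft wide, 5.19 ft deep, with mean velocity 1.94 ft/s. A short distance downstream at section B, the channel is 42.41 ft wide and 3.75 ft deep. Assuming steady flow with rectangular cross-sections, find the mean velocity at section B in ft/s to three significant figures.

Q = A₁V₁ = (32.26×5.19) × 1.94 = 324.8 ft³/s
A₂ = 42.41 × 3.75 = 159.0 ft²
V₂ = Q/A₂ = 324.8/159.0 = 2.042 ft/s

2.04 ft/s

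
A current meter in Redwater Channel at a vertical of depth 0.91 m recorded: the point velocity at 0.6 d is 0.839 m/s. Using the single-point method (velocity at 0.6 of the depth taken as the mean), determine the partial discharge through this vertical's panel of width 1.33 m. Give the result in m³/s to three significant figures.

1.02 m³/s

v̄ = v₀.₆ = 0.839 m/s
q = v̄ × d × w = 0.8390 × 0.91 × 1.33 = 1.015 m³/s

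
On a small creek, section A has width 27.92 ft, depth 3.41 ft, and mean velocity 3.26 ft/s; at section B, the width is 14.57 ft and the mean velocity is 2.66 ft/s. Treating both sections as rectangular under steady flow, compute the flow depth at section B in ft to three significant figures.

8.01 ft

Q = A₁V₁ = (27.92×3.41) × 3.26 = 310.4 ft³/s
d₂ = Q/(b₂ V₂) = 310.4/(14.57×2.66) = 8.008 ft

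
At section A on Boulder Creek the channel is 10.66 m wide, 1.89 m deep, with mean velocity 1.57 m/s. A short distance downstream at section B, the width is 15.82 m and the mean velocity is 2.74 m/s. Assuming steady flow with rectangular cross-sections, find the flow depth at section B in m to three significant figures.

Q = A₁V₁ = (10.66×1.89) × 1.57 = 31.63 m³/s
d₂ = Q/(b₂ V₂) = 31.63/(15.82×2.74) = 0.7297 m

0.730 m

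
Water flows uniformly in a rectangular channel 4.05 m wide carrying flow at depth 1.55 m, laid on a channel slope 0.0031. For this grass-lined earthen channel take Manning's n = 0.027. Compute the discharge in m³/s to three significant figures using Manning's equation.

11.9 m³/s

A = b·y = 4.05 × 1.55 = 6.278 m²
P = b + 2y = 4.05 + 2×1.55 = 7.150 m
R = A/P = 6.278/7.150 = 0.8780 m
Q = (1/n)·A·R^(2/3)·S^(1/2) = (1/0.027) × 6.278 × 0.8780^(2/3) × 0.0031^(1/2) = 11.87 m³/s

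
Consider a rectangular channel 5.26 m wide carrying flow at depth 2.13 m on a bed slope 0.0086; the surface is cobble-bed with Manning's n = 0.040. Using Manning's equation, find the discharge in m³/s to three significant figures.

A = b·y = 5.26 × 2.13 = 11.20 m²
P = b + 2y = 5.26 + 2×2.13 = 9.520 m
R = A/P = 11.20/9.520 = 1.177 m
Q = (1/n)·A·R^(2/3)·S^(1/2) = (1/0.040) × 11.20 × 1.177^(2/3) × 0.0086^(1/2) = 28.95 m³/s

29.0 m³/s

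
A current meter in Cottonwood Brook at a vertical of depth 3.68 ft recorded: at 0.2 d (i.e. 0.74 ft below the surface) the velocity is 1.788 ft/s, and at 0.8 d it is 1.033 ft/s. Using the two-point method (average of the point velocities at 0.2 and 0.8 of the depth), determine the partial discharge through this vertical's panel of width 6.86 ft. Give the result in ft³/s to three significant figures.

35.6 ft³/s

v̄ = (1.788 + 1.033) / 2 = 1.411 ft/s
q = v̄ × d × w = 1.411 × 3.68 × 6.86 = 35.61 ft³/s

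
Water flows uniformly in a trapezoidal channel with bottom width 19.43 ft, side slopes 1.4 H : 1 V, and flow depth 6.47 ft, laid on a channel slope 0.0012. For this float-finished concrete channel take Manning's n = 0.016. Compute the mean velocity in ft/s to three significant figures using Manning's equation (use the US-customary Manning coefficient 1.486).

8.67 ft/s

A = (b + z·y)·y = (19.43 + 1.4×6.47)×6.47 = 184.3 ft²
P = b + 2y√(1+z²) = 19.43 + 2×6.47×√(1+1.4²) = 41.69 ft
R = A/P = 184.3/41.69 = 4.421 ft
Q = (1.486/n)·A·R^(2/3)·S^(1/2) = (1.486/0.016) × 184.3 × 4.421^(2/3) × 0.0012^(1/2) = 1597 ft³/s
V = Q/A = 1597/184.3 = 8.666 ft/s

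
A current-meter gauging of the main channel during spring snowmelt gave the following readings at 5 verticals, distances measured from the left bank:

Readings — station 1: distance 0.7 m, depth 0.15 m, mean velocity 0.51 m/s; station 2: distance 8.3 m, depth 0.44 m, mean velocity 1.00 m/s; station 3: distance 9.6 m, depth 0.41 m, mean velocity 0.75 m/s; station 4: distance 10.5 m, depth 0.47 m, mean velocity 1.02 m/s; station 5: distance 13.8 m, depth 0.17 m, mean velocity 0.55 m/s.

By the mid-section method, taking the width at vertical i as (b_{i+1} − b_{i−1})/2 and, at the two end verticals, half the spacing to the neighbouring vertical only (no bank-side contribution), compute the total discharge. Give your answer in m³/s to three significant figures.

3.75 m³/s

w_1 = (8.3 − 0.7)/2 = 3.8 m; q_1 = 0.51 × 0.15 × 3.8 = 0.2907 m³/s
w_2 = (9.6 − 0.7)/2 = 4.45 m; q_2 = 1.00 × 0.44 × 4.45 = 1.958 m³/s
w_3 = (10.5 − 8.3)/2 = 1.1 m; q_3 = 0.75 × 0.41 × 1.1 = 0.3383 m³/s
w_4 = (13.8 − 9.6)/2 = 2.1 m; q_4 = 1.02 × 0.47 × 2.1 = 1.007 m³/s
w_5 = (13.8 − 10.5)/2 = 1.65 m; q_5 = 0.55 × 0.17 × 1.65 = 0.1543 m³/s
Q = Σ qᵢ = 3.748 m³/s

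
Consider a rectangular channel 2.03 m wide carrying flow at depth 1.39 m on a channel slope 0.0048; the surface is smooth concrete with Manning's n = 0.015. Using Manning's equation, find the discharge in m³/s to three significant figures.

A = b·y = 2.03 × 1.39 = 2.822 m²
P = b + 2y = 2.03 + 2×1.39 = 4.810 m
R = A/P = 2.822/4.810 = 0.5866 m
Q = (1/n)·A·R^(2/3)·S^(1/2) = (1/0.015) × 2.822 × 0.5866^(2/3) × 0.0048^(1/2) = 9.133 m³/s

9.13 m³/s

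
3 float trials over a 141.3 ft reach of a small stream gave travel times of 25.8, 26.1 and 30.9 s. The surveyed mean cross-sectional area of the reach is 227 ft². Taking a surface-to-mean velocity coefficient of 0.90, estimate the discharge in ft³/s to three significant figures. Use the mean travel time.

t̄ = (25.8 + 26.1 + 30.9) / 3 = 27.6 s
v_surface = L / t̄ = 141.3 / 27.6 = 5.120 ft/s
v_mean = 0.90 × 5.120 = 4.608 ft/s
Q = A × v_mean = 227 × 4.608 = 1046 ft³/s

1050 ft³/s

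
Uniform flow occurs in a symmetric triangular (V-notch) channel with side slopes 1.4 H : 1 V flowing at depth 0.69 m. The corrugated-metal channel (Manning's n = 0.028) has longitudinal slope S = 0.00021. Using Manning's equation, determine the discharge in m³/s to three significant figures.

0.148 m³/s

A = z·y² = 1.4×0.69² = 0.6665 m²
P = 2y√(1+z²) = 2×0.69×√(1+1.4²) = 2.374 m
R = A/P = 0.6665/2.374 = 0.2807 m
Q = (1/n)·A·R^(2/3)·S^(1/2) = (1/0.028) × 0.6665 × 0.2807^(2/3) × 0.00021^(1/2) = 0.1479 m³/s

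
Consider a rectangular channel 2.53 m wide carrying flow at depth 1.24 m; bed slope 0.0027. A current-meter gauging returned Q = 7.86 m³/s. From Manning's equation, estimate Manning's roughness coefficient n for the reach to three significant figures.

A = b·y = 2.53 × 1.24 = 3.137 m²
P = b + 2y = 2.53 + 2×1.24 = 5.010 m
R = A/P = 3.137/5.010 = 0.6262 m
n = (1/Q)·A·R^(2/3)·S^(1/2) = (1/7.86) × 3.137 × 0.7319 × 0.05196 = 0.01518

0.0152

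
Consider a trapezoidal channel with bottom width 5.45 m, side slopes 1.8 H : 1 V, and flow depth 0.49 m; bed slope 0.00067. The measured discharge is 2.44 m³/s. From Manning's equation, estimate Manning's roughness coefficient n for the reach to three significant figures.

A = (b + z·y)·y = (5.45 + 1.8×0.49)×0.49 = 3.103 m²
P = b + 2y√(1+z²) = 5.45 + 2×0.49×√(1+1.8²) = 7.468 m
R = A/P = 3.103/7.468 = 0.4155 m
n = (1/Q)·A·R^(2/3)·S^(1/2) = (1/2.44) × 3.103 × 0.5568 × 0.02588 = 0.01833

0.0183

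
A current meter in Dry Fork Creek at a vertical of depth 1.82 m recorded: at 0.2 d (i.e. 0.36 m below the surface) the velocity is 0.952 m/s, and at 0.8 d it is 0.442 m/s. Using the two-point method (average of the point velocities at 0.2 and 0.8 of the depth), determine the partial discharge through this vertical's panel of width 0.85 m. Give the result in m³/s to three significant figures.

1.08 m³/s

v̄ = (0.952 + 0.442) / 2 = 0.6970 m/s
q = v̄ × d × w = 0.6970 × 1.82 × 0.85 = 1.078 m³/s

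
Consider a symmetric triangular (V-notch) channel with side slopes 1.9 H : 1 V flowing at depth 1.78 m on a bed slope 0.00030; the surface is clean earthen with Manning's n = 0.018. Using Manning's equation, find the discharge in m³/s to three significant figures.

4.94 m³/s

A = z·y² = 1.9×1.78² = 6.020 m²
P = 2y√(1+z²) = 2×1.78×√(1+1.9²) = 7.644 m
R = A/P = 6.020/7.644 = 0.7876 m
Q = (1/n)·A·R^(2/3)·S^(1/2) = (1/0.018) × 6.020 × 0.7876^(2/3) × 0.00030^(1/2) = 4.940 m³/s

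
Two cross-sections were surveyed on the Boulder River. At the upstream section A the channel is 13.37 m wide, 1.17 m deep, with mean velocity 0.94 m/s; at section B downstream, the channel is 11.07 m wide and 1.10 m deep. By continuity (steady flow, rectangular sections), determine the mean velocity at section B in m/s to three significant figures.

Q = A₁V₁ = (13.37×1.17) × 0.94 = 14.70 m³/s
A₂ = 11.07 × 1.10 = 12.18 m²
V₂ = Q/A₂ = 14.70/12.18 = 1.208 m/s

1.21 m/s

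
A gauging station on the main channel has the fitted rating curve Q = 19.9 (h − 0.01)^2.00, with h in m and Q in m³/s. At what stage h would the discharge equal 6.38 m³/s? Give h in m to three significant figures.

0.576 m

h − h₀ = (Q/C)^(1/b) = (6.38/19.9)^(1/2.00) = 0.5662 m
h = 0.01 + 0.5662 = 0.5762 m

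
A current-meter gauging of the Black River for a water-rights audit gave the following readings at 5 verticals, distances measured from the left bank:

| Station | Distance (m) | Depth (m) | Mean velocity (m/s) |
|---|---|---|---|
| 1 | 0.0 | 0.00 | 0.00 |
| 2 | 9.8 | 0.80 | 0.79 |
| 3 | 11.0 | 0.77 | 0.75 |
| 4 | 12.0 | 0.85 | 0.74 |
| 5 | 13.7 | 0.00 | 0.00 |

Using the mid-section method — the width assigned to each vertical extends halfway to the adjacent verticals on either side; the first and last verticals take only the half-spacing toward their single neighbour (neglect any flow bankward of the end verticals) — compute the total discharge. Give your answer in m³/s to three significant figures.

w_2 = (11.0 − 0.0)/2 = 5.5 m; q_2 = 0.79 × 0.80 × 5.5 = 3.476 m³/s
w_3 = (12.0 − 9.8)/2 = 1.1 m; q_3 = 0.75 × 0.77 × 1.1 = 0.6353 m³/s
w_4 = (13.7 − 11.0)/2 = 1.35 m; q_4 = 0.74 × 0.85 × 1.35 = 0.8492 m³/s
Stations 1, 5 contribute zero (depth or velocity is 0).
Q = Σ qᵢ = 4.960 m³/s

4.96 m³/s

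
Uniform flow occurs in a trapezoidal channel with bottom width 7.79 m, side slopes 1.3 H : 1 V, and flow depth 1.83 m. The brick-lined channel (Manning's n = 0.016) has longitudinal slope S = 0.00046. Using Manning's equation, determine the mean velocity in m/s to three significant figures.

A = (b + z·y)·y = (7.79 + 1.3×1.83)×1.83 = 18.61 m²
P = b + 2y√(1+z²) = 7.79 + 2×1.83×√(1+1.3²) = 13.79 m
R = A/P = 18.61/13.79 = 1.349 m
Q = (1/n)·A·R^(2/3)·S^(1/2) = (1/0.016) × 18.61 × 1.349^(2/3) × 0.00046^(1/2) = 30.46 m³/s
V = Q/A = 30.46/18.61 = 1.637 m/s

1.64 m/s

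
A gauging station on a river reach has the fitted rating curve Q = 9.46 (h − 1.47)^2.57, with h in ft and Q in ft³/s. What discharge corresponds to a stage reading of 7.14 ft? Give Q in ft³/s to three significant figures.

Q = 9.46 × (7.14 − 1.47)^2.57 = 9.46 × 5.67^2.57 = 817.7 ft³/s

818 ft³/s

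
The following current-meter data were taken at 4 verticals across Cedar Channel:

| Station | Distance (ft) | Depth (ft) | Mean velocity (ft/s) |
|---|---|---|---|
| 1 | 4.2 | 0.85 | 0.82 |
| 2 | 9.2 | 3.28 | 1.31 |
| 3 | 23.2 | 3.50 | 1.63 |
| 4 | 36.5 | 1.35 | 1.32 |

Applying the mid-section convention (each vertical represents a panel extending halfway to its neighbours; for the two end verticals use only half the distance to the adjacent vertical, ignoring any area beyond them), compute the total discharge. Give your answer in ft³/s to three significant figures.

w_1 = (9.2 − 4.2)/2 = 2.5 ft; q_1 = 0.82 × 0.85 × 2.5 = 1.743 ft³/s
w_2 = (23.2 − 4.2)/2 = 9.5 ft; q_2 = 1.31 × 3.28 × 9.5 = 40.82 ft³/s
w_3 = (36.5 − 9.2)/2 = 13.65 ft; q_3 = 1.63 × 3.50 × 13.65 = 77.87 ft³/s
w_4 = (36.5 − 23.2)/2 = 6.65 ft; q_4 = 1.32 × 1.35 × 6.65 = 11.85 ft³/s
Q = Σ qᵢ = 132.3 ft³/s

132 ft³/s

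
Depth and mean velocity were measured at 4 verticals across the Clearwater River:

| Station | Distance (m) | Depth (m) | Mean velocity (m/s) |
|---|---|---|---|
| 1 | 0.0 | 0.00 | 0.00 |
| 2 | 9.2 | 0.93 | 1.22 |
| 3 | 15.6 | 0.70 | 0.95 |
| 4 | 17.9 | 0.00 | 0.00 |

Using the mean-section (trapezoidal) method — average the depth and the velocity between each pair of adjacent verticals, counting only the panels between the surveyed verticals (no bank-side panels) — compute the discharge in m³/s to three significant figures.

8.65 m³/s

Panel 1-2: Δb = 9.2 m, d̄ = (0.00+0.93)/2 = 0.465, v̄ = (0.00+1.22)/2 = 0.61 → q = 9.2×0.465×0.61 = 2.610 m³/s
Panel 2-3: Δb = 6.4 m, d̄ = (0.93+0.70)/2 = 0.815, v̄ = (1.22+0.95)/2 = 1.085 → q = 6.4×0.815×1.085 = 5.659 m³/s
Panel 3-4: Δb = 2.3 m, d̄ = (0.70+0.00)/2 = 0.35, v̄ = (0.95+0.00)/2 = 0.475 → q = 2.3×0.35×0.475 = 0.3824 m³/s
Q = Σ q = 8.651 m³/s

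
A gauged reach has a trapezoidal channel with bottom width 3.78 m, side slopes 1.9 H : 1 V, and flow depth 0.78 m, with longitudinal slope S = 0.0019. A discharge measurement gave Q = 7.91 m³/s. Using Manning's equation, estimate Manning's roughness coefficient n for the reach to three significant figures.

A = (b + z·y)·y = (3.78 + 1.9×0.78)×0.78 = 4.104 m²
P = b + 2y√(1+z²) = 3.78 + 2×0.78×√(1+1.9²) = 7.129 m
R = A/P = 4.104/7.129 = 0.5757 m
n = (1/Q)·A·R^(2/3)·S^(1/2) = (1/7.91) × 4.104 × 0.6920 × 0.04359 = 0.01565

0.0157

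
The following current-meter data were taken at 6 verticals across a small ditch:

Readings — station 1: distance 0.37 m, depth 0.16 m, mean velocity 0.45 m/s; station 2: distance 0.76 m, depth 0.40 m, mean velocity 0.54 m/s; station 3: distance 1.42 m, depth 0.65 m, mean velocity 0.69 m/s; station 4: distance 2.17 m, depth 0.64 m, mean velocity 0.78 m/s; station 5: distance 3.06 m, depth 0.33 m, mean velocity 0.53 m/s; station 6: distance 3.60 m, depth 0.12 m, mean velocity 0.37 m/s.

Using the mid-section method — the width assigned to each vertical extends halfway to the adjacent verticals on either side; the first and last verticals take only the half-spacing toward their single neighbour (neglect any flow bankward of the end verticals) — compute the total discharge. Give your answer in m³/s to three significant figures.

w_1 = (0.76 − 0.37)/2 = 0.195 m; q_1 = 0.45 × 0.16 × 0.195 = 0.01404 m³/s
w_2 = (1.42 − 0.37)/2 = 0.525 m; q_2 = 0.54 × 0.40 × 0.525 = 0.1134 m³/s
w_3 = (2.17 − 0.76)/2 = 0.705 m; q_3 = 0.69 × 0.65 × 0.705 = 0.3162 m³/s
w_4 = (3.06 − 1.42)/2 = 0.82 m; q_4 = 0.78 × 0.64 × 0.82 = 0.4093 m³/s
w_5 = (3.60 − 2.17)/2 = 0.715 m; q_5 = 0.53 × 0.33 × 0.715 = 0.1251 m³/s
w_6 = (3.60 − 3.06)/2 = 0.27 m; q_6 = 0.37 × 0.12 × 0.27 = 0.01199 m³/s
Q = Σ qᵢ = 0.9900 m³/s

0.990 m³/s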